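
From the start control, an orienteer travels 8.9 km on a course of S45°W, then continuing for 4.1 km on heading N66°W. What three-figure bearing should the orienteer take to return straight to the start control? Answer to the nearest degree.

Leg 1 (S45°W, 8.9 km): east 8.9 sin 225° = -6.29, north 8.9 cos 225° = -6.29
Leg 2 (N66°W, 4.1 km): east 4.1 sin 294° = -3.75, north 4.1 cos 294° = 1.67
Net displacement: -10.04 east, -4.63 north. Direction back to start is (10.04, 4.63): bearing = atan2(10.04, 4.63) mod 360° = 65.26° ≈ 065°.

065°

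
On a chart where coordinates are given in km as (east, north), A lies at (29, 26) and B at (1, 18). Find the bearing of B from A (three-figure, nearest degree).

254°

Δeast = 1 − 29 = -28.00; Δnorth = 18 − 26 = -8.00.
Bearing = atan2(Δeast, Δnorth) mod 360° = 254.05° ≈ 254°.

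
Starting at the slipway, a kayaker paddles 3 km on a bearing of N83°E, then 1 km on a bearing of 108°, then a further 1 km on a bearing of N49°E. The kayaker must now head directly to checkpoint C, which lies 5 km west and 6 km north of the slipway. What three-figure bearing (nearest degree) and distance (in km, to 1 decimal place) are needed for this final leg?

299°, 11.0 km

Leg 1 (N83°E, 3 km): east 3 sin 83° = 2.98, north 3 cos 83° = 0.37
Leg 2 (108°, 1 km): east 1 sin 108° = 0.95, north 1 cos 108° = -0.31
Leg 3 (N49°E, 1 km): east 1 sin 49° = 0.75, north 1 cos 49° = 0.66
Current position: (4.68, 0.71). Target: (-5, 6). Remaining: Δeast = -9.68, Δnorth = 5.29.
Bearing = atan2(-9.68, 5.29) mod 360° = 298.64°; distance = √((-9.68)² + (5.29)²) = 11.033 km.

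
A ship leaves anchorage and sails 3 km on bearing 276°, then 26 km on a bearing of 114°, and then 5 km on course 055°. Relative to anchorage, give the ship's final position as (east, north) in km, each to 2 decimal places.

Leg 1 (276°, 3 km): east 3 sin 276° = -2.98, north 3 cos 276° = 0.31
Leg 2 (114°, 26 km): east 26 sin 114° = 23.75, north 26 cos 114° = -10.58
Leg 3 (055°, 5 km): east 5 sin 55° = 4.10, north 5 cos 55° = 2.87
Summing: 24.86 km east, -7.39 km north → (24.86, -7.39).

(24.86, -7.39)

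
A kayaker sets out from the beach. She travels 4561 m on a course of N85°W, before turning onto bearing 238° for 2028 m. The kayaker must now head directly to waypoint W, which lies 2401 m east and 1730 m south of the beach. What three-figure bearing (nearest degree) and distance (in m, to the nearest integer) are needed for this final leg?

Leg 1 (N85°W, 4561 m): east 4561 sin 275° = -4543.64, north 4561 cos 275° = 397.52
Leg 2 (238°, 2028 m): east 2028 sin 238° = -1719.84, north 2028 cos 238° = -1074.68
Current position: (-6263.49, -677.16). Target: (2401, -1730). Remaining: Δeast = 8664.49, Δnorth = -1052.84.
Bearing = atan2(8664.49, -1052.84) mod 360° = 96.93°; distance = √((8664.49)² + (-1052.84)²) = 8728.218 m.

097°, 8728 m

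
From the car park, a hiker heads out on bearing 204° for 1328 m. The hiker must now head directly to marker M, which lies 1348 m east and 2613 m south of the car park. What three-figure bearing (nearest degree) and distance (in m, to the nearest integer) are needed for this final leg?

Leg 1 (204°, 1328 m): east 1328 sin 204° = -540.15, north 1328 cos 204° = -1213.19
Current position: (-540.15, -1213.19). Target: (1348, -2613). Remaining: Δeast = 1888.15, Δnorth = -1399.81.
Bearing = atan2(1888.15, -1399.81) mod 360° = 126.55°; distance = √((1888.15)² + (-1399.81)²) = 2350.440 m.

127°, 2350 m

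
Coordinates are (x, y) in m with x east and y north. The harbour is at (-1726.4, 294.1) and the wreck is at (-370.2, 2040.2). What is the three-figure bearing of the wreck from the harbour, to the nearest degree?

038°

Δeast = -370.2 − -1726.4 = 1356.20; Δnorth = 2040.2 − 294.1 = 1746.10.
Bearing = atan2(Δeast, Δnorth) mod 360° = 37.84° ≈ 038°.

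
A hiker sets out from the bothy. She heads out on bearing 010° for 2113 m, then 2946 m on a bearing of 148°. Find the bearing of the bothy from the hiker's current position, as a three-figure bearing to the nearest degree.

Leg 1 (010°, 2113 m): east 2113 sin 10° = 366.92, north 2113 cos 10° = 2080.90
Leg 2 (148°, 2946 m): east 2946 sin 148° = 1561.14, north 2946 cos 148° = -2498.35
Net displacement: 1928.06 east, -417.45 north. Direction back to start is (-1928.06, 417.45): bearing = atan2(-1928.06, 417.45) mod 360° = 282.22° ≈ 282°.

282°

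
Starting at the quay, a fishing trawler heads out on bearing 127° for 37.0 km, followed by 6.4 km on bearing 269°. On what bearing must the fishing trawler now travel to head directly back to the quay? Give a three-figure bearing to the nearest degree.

Leg 1 (127°, 37.0 km): east 37.0 sin 127° = 29.55, north 37.0 cos 127° = -22.27
Leg 2 (269°, 6.4 km): east 6.4 sin 269° = -6.40, north 6.4 cos 269° = -0.11
Net displacement: 23.15 east, -22.38 north. Direction back to start is (-23.15, 22.38): bearing = atan2(-23.15, 22.38) mod 360° = 314.03° ≈ 314°.

314°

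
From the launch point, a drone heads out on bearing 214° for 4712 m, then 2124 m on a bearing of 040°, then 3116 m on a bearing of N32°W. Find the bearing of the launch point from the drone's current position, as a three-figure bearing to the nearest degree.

097°

Leg 1 (214°, 4712 m): east 4712 sin 214° = -2634.92, north 4712 cos 214° = -3906.43
Leg 2 (040°, 2124 m): east 2124 sin 40° = 1365.28, north 2124 cos 40° = 1627.08
Leg 3 (N32°W, 3116 m): east 3116 sin 328° = -1651.23, north 3116 cos 328° = 2642.52
Net displacement: -2920.86 east, 363.17 north. Direction back to start is (2920.86, -363.17): bearing = atan2(2920.86, -363.17) mod 360° = 97.09° ≈ 097°.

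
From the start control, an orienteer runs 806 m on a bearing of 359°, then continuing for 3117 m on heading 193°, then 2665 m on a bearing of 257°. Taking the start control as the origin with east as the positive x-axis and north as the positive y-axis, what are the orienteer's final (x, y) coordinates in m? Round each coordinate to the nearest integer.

(-3312, -2831)

Leg 1 (359°, 806 m): east 806 sin 359° = -14.07, north 806 cos 359° = 805.88
Leg 2 (193°, 3117 m): east 3117 sin 193° = -701.17, north 3117 cos 193° = -3037.11
Leg 3 (257°, 2665 m): east 2665 sin 257° = -2596.70, north 2665 cos 257° = -599.49
Summing: -3311.94 m east, -2830.73 m north → (-3312, -2831).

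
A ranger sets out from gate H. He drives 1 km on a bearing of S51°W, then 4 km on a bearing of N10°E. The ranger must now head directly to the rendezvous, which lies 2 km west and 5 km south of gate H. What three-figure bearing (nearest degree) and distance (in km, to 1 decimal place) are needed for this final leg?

Leg 1 (S51°W, 1 km): east 1 sin 231° = -0.78, north 1 cos 231° = -0.63
Leg 2 (N10°E, 4 km): east 4 sin 10° = 0.69, north 4 cos 10° = 3.94
Current position: (-0.08, 3.31). Target: (-2, -5). Remaining: Δeast = -1.92, Δnorth = -8.31.
Bearing = atan2(-1.92, -8.31) mod 360° = 192.99°; distance = √((-1.92)² + (-8.31)²) = 8.528 km.

193°, 8.5 km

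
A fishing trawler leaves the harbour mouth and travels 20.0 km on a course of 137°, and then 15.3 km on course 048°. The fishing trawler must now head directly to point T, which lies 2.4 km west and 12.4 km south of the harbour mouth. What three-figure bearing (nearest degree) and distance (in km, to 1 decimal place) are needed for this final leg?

254°, 28.6 km

Leg 1 (137°, 20.0 km): east 20.0 sin 137° = 13.64, north 20.0 cos 137° = -14.63
Leg 2 (048°, 15.3 km): east 15.3 sin 48° = 11.37, north 15.3 cos 48° = 10.24
Current position: (25.01, -4.39). Target: (-2.4, -12.4). Remaining: Δeast = -27.41, Δnorth = -8.01.
Bearing = atan2(-27.41, -8.01) mod 360° = 253.71°; distance = √((-27.41)² + (-8.01)²) = 28.557 km.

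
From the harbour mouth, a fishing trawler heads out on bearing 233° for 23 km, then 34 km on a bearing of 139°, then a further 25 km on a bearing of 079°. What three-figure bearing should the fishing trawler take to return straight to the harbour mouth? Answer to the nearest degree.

Leg 1 (233°, 23 km): east 23 sin 233° = -18.37, north 23 cos 233° = -13.84
Leg 2 (139°, 34 km): east 34 sin 139° = 22.31, north 34 cos 139° = -25.66
Leg 3 (079°, 25 km): east 25 sin 79° = 24.54, north 25 cos 79° = 4.77
Net displacement: 28.48 east, -34.73 north. Direction back to start is (-28.48, 34.73): bearing = atan2(-28.48, 34.73) mod 360° = 320.65° ≈ 321°.

321°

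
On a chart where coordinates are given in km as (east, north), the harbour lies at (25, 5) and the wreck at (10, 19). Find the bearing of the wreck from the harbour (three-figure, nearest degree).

Δeast = 10 − 25 = -15.00; Δnorth = 19 − 5 = 14.00.
Bearing = atan2(Δeast, Δnorth) mod 360° = 313.03° ≈ 313°.

313°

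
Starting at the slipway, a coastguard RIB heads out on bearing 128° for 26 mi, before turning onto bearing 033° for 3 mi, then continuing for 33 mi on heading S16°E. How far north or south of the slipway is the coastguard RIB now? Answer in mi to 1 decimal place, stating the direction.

Leg 1 (128°, 26 mi): east 26 sin 128° = 20.49, north 26 cos 128° = -16.01
Leg 2 (033°, 3 mi): east 3 sin 33° = 1.63, north 3 cos 33° = 2.52
Leg 3 (S16°E, 33 mi): east 33 sin 164° = 9.10, north 33 cos 164° = -31.72
Net north component: -45.21 mi.

45.2 mi south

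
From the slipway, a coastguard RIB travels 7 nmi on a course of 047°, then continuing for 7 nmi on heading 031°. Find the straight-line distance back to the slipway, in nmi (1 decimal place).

Leg 1 (047°, 7 nmi): east 7 sin 47° = 5.12, north 7 cos 47° = 4.77
Leg 2 (031°, 7 nmi): east 7 sin 31° = 3.61, north 7 cos 31° = 6.00
Net: 8.72 east, 10.77 north. Distance = √((8.72)² + (10.77)²) = 13.864 nmi.

13.9 nmi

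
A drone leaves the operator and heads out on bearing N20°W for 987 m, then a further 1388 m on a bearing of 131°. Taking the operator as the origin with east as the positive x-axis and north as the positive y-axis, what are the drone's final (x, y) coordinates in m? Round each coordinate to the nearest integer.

(710, 17)

Leg 1 (N20°W, 987 m): east 987 sin 340° = -337.57, north 987 cos 340° = 927.48
Leg 2 (131°, 1388 m): east 1388 sin 131° = 1047.54, north 1388 cos 131° = -910.61
Summing: 709.96 m east, 16.87 m north → (710, 17).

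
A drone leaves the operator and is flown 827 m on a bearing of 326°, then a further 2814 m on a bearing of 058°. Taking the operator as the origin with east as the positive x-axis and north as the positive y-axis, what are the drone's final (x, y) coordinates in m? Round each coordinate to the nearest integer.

(1924, 2177)

Leg 1 (326°, 827 m): east 827 sin 326° = -462.45, north 827 cos 326° = 685.61
Leg 2 (058°, 2814 m): east 2814 sin 58° = 2386.41, north 2814 cos 58° = 1491.19
Summing: 1923.95 m east, 2176.81 m north → (1924, 2177).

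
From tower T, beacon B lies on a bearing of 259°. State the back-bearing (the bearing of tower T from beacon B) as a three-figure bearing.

079°

Back-bearing = 259° − 180° = 079°.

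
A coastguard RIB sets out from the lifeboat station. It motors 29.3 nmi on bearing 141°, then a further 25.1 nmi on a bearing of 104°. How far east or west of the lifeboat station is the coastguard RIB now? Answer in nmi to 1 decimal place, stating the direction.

42.8 nmi east

Leg 1 (141°, 29.3 nmi): east 29.3 sin 141° = 18.44, north 29.3 cos 141° = -22.77
Leg 2 (104°, 25.1 nmi): east 25.1 sin 104° = 24.35, north 25.1 cos 104° = -6.07
Net east component: 42.79 nmi.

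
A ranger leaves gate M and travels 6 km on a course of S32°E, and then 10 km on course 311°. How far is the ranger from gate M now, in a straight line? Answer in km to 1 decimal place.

Leg 1 (S32°E, 6 km): east 6 sin 148° = 3.18, north 6 cos 148° = -5.09
Leg 2 (311°, 10 km): east 10 sin 311° = -7.55, north 10 cos 311° = 6.56
Net: -4.37 east, 1.47 north. Distance = √((-4.37)² + (1.47)²) = 4.609 km.

4.6 km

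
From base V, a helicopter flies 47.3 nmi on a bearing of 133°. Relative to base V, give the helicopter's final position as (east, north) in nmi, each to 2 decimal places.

(34.59, -32.26)

Leg 1 (133°, 47.3 nmi): east 47.3 sin 133° = 34.59, north 47.3 cos 133° = -32.26
Summing: 34.59 nmi east, -32.26 nmi north → (34.59, -32.26).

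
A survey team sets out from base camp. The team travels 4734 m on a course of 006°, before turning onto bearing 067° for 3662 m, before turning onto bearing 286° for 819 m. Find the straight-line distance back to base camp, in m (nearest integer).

7070 m

Leg 1 (006°, 4734 m): east 4734 sin 6° = 494.84, north 4734 cos 6° = 4708.07
Leg 2 (067°, 3662 m): east 3662 sin 67° = 3370.89, north 3662 cos 67° = 1430.86
Leg 3 (286°, 819 m): east 819 sin 286° = -787.27, north 819 cos 286° = 225.75
Net: 3078.45 east, 6364.67 north. Distance = √((3078.45)² + (6364.67)²) = 7070.072 m.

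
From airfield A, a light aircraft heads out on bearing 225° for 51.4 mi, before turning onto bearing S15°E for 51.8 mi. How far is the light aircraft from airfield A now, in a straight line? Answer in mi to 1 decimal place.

Leg 1 (225°, 51.4 mi): east 51.4 sin 225° = -36.35, north 51.4 cos 225° = -36.35
Leg 2 (S15°E, 51.8 mi): east 51.8 sin 165° = 13.41, north 51.8 cos 165° = -50.03
Net: -22.94 east, -86.38 north. Distance = √((-22.94)² + (-86.38)²) = 89.374 mi.

89.4 mi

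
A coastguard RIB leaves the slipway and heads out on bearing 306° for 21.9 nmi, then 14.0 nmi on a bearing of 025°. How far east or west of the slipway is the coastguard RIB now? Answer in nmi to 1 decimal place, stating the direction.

11.8 nmi west

Leg 1 (306°, 21.9 nmi): east 21.9 sin 306° = -17.72, north 21.9 cos 306° = 12.87
Leg 2 (025°, 14.0 nmi): east 14.0 sin 25° = 5.92, north 14.0 cos 25° = 12.69
Net east component: -11.80 nmi.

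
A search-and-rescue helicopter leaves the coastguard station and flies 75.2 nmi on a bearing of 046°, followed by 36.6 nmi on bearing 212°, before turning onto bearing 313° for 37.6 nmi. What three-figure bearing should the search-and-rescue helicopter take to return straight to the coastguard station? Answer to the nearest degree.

189°

Leg 1 (046°, 75.2 nmi): east 75.2 sin 46° = 54.09, north 75.2 cos 46° = 52.24
Leg 2 (212°, 36.6 nmi): east 36.6 sin 212° = -19.40, north 36.6 cos 212° = -31.04
Leg 3 (313°, 37.6 nmi): east 37.6 sin 313° = -27.50, north 37.6 cos 313° = 25.64
Net displacement: 7.20 east, 46.84 north. Direction back to start is (-7.20, -46.84): bearing = atan2(-7.20, -46.84) mod 360° = 188.74° ≈ 189°.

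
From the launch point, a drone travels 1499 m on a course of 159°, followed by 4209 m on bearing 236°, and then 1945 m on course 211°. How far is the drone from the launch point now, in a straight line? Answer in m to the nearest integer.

6709 m

Leg 1 (159°, 1499 m): east 1499 sin 159° = 537.19, north 1499 cos 159° = -1399.44
Leg 2 (236°, 4209 m): east 4209 sin 236° = -3489.42, north 4209 cos 236° = -2353.64
Leg 3 (211°, 1945 m): east 1945 sin 211° = -1001.75, north 1945 cos 211° = -1667.19
Net: -3953.97 east, -5420.27 north. Distance = √((-3953.97)² + (-5420.27)²) = 6709.191 m.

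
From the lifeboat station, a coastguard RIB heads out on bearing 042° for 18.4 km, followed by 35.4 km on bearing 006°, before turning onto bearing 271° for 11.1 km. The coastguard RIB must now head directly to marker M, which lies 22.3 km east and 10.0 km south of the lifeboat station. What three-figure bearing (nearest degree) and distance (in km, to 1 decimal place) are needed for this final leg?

164°, 61.6 km

Leg 1 (042°, 18.4 km): east 18.4 sin 42° = 12.31, north 18.4 cos 42° = 13.67
Leg 2 (006°, 35.4 km): east 35.4 sin 6° = 3.70, north 35.4 cos 6° = 35.21
Leg 3 (271°, 11.1 km): east 11.1 sin 271° = -11.10, north 11.1 cos 271° = 0.19
Current position: (4.91, 49.07). Target: (22.3, -10.0). Remaining: Δeast = 17.39, Δnorth = -59.07.
Bearing = atan2(17.39, -59.07) mod 360° = 163.60°; distance = √((17.39)² + (-59.07)²) = 61.579 km.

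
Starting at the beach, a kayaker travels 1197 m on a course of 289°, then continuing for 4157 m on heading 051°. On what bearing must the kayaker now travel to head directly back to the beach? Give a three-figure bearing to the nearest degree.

215°

Leg 1 (289°, 1197 m): east 1197 sin 289° = -1131.79, north 1197 cos 289° = 389.71
Leg 2 (051°, 4157 m): east 4157 sin 51° = 3230.60, north 4157 cos 51° = 2616.08
Net displacement: 2098.81 east, 3005.79 north. Direction back to start is (-2098.81, -3005.79): bearing = atan2(-2098.81, -3005.79) mod 360° = 214.92° ≈ 215°.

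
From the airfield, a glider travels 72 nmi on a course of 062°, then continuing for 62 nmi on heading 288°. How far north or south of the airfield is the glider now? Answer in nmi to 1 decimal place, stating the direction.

Leg 1 (062°, 72 nmi): east 72 sin 62° = 63.57, north 72 cos 62° = 33.80
Leg 2 (288°, 62 nmi): east 62 sin 288° = -58.97, north 62 cos 288° = 19.16
Net north component: 52.96 nmi.

53.0 nmi north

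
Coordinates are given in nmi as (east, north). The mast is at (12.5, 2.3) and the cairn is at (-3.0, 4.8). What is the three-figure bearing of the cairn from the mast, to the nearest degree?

Δeast = -3.0 − 12.5 = -15.50; Δnorth = 4.8 − 2.3 = 2.50.
Bearing = atan2(Δeast, Δnorth) mod 360° = 279.16° ≈ 279°.

279°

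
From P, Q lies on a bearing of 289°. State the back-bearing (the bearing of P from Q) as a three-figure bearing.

109°

Back-bearing = 289° − 180° = 109°.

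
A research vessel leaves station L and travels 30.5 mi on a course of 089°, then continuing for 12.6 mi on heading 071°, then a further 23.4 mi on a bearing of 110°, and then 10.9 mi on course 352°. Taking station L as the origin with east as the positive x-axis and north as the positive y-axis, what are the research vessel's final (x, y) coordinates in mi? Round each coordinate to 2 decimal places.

(62.88, 7.43)

Leg 1 (089°, 30.5 mi): east 30.5 sin 89° = 30.50, north 30.5 cos 89° = 0.53
Leg 2 (071°, 12.6 mi): east 12.6 sin 71° = 11.91, north 12.6 cos 71° = 4.10
Leg 3 (110°, 23.4 mi): east 23.4 sin 110° = 21.99, north 23.4 cos 110° = -8.00
Leg 4 (352°, 10.9 mi): east 10.9 sin 352° = -1.52, north 10.9 cos 352° = 10.79
Summing: 62.88 mi east, 7.43 mi north → (62.88, 7.43).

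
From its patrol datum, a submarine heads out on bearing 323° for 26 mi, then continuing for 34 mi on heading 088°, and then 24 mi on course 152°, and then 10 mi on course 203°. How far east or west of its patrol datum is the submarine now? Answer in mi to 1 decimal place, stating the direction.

25.7 mi east

Leg 1 (323°, 26 mi): east 26 sin 323° = -15.65, north 26 cos 323° = 20.76
Leg 2 (088°, 34 mi): east 34 sin 88° = 33.98, north 34 cos 88° = 1.19
Leg 3 (152°, 24 mi): east 24 sin 152° = 11.27, north 24 cos 152° = -21.19
Leg 4 (203°, 10 mi): east 10 sin 203° = -3.91, north 10 cos 203° = -9.21
Net east component: 25.69 mi.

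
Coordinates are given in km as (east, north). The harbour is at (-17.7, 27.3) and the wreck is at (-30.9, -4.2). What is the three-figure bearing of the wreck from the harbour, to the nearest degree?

Δeast = -30.9 − -17.7 = -13.20; Δnorth = -4.2 − 27.3 = -31.50.
Bearing = atan2(Δeast, Δnorth) mod 360° = 202.74° ≈ 203°.

203°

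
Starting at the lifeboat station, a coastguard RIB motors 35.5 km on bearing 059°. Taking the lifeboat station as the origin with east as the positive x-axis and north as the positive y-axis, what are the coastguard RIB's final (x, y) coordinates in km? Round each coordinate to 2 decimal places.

(30.43, 18.28)

Leg 1 (059°, 35.5 km): east 35.5 sin 59° = 30.43, north 35.5 cos 59° = 18.28
Summing: 30.43 km east, 18.28 km north → (30.43, 18.28).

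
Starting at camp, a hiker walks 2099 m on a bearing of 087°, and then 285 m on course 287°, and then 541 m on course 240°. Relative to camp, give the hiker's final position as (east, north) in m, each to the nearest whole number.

Leg 1 (087°, 2099 m): east 2099 sin 87° = 2096.12, north 2099 cos 87° = 109.85
Leg 2 (287°, 285 m): east 285 sin 287° = -272.55, north 285 cos 287° = 83.33
Leg 3 (240°, 541 m): east 541 sin 240° = -468.52, north 541 cos 240° = -270.50
Summing: 1355.06 m east, -77.32 m north → (1355, -77).

(1355, -77)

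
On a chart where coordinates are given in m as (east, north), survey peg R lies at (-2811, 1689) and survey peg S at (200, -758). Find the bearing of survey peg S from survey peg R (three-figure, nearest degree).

129°

Δeast = 200 − -2811 = 3011.00; Δnorth = -758 − 1689 = -2447.00.
Bearing = atan2(Δeast, Δnorth) mod 360° = 129.10° ≈ 129°.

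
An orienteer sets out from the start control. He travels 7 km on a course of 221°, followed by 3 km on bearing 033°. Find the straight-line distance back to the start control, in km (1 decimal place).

Leg 1 (221°, 7 km): east 7 sin 221° = -4.59, north 7 cos 221° = -5.28
Leg 2 (033°, 3 km): east 3 sin 33° = 1.63, north 3 cos 33° = 2.52
Net: -2.96 east, -2.77 north. Distance = √((-2.96)² + (-2.77)²) = 4.051 km.

4.1 km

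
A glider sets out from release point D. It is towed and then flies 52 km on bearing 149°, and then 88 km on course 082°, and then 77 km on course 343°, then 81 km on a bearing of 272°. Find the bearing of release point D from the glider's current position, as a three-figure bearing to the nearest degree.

Leg 1 (149°, 52 km): east 52 sin 149° = 26.78, north 52 cos 149° = -44.57
Leg 2 (082°, 88 km): east 88 sin 82° = 87.14, north 88 cos 82° = 12.25
Leg 3 (343°, 77 km): east 77 sin 343° = -22.51, north 77 cos 343° = 73.64
Leg 4 (272°, 81 km): east 81 sin 272° = -80.95, north 81 cos 272° = 2.83
Net displacement: 10.46 east, 44.14 north. Direction back to start is (-10.46, -44.14): bearing = atan2(-10.46, -44.14) mod 360° = 193.34° ≈ 193°.

193°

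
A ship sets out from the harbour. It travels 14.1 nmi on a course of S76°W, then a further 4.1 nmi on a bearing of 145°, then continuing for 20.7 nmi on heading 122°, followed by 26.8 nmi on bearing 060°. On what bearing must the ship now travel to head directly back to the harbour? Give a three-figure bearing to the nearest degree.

278°

Leg 1 (S76°W, 14.1 nmi): east 14.1 sin 256° = -13.68, north 14.1 cos 256° = -3.41
Leg 2 (145°, 4.1 nmi): east 4.1 sin 145° = 2.35, north 4.1 cos 145° = -3.36
Leg 3 (122°, 20.7 nmi): east 20.7 sin 122° = 17.55, north 20.7 cos 122° = -10.97
Leg 4 (060°, 26.8 nmi): east 26.8 sin 60° = 23.21, north 26.8 cos 60° = 13.40
Net displacement: 29.43 east, -4.34 north. Direction back to start is (-29.43, 4.34): bearing = atan2(-29.43, 4.34) mod 360° = 278.39° ≈ 278°.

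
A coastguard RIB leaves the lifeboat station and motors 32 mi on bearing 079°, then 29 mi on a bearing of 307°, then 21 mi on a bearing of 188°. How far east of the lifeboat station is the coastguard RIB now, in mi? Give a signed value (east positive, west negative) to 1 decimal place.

Leg 1 (079°, 32 mi): east 32 sin 79° = 31.41, north 32 cos 79° = 6.11
Leg 2 (307°, 29 mi): east 29 sin 307° = -23.16, north 29 cos 307° = 17.45
Leg 3 (188°, 21 mi): east 21 sin 188° = -2.92, north 21 cos 188° = -20.80
Net east component: 5.33 mi.

5.3 mi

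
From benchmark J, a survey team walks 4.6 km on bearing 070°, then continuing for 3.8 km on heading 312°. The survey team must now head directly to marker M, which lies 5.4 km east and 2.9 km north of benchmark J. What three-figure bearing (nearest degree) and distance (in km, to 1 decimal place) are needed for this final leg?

107°, 4.1 km

Leg 1 (070°, 4.6 km): east 4.6 sin 70° = 4.32, north 4.6 cos 70° = 1.57
Leg 2 (312°, 3.8 km): east 3.8 sin 312° = -2.82, north 3.8 cos 312° = 2.54
Current position: (1.50, 4.12). Target: (5.4, 2.9). Remaining: Δeast = 3.90, Δnorth = -1.22.
Bearing = atan2(3.90, -1.22) mod 360° = 107.31°; distance = √((3.90)² + (-1.22)²) = 4.086 km.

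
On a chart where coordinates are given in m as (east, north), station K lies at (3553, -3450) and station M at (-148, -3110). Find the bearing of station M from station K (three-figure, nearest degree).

275°

Δeast = -148 − 3553 = -3701.00; Δnorth = -3110 − -3450 = 340.00.
Bearing = atan2(Δeast, Δnorth) mod 360° = 275.25° ≈ 275°.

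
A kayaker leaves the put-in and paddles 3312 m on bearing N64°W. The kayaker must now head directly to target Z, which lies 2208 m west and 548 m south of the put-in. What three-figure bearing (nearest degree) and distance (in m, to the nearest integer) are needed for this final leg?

Leg 1 (N64°W, 3312 m): east 3312 sin 296° = -2976.81, north 3312 cos 296° = 1451.89
Current position: (-2976.81, 1451.89). Target: (-2208, -548). Remaining: Δeast = 768.81, Δnorth = -1999.89.
Bearing = atan2(768.81, -1999.89) mod 360° = 158.97°; distance = √((768.81)² + (-1999.89)²) = 2142.569 m.

159°, 2143 m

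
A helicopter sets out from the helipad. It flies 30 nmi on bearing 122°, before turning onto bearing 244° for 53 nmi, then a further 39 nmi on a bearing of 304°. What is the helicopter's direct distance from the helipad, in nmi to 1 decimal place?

57.2 nmi

Leg 1 (122°, 30 nmi): east 30 sin 122° = 25.44, north 30 cos 122° = -15.90
Leg 2 (244°, 53 nmi): east 53 sin 244° = -47.64, north 53 cos 244° = -23.23
Leg 3 (304°, 39 nmi): east 39 sin 304° = -32.33, north 39 cos 304° = 21.81
Net: -54.53 east, -17.32 north. Distance = √((-54.53)² + (-17.32)²) = 57.213 nmi.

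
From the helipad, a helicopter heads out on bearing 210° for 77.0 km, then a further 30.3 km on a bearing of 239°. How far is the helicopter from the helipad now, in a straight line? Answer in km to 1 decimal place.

104.5 km

Leg 1 (210°, 77.0 km): east 77.0 sin 210° = -38.50, north 77.0 cos 210° = -66.68
Leg 2 (239°, 30.3 km): east 30.3 sin 239° = -25.97, north 30.3 cos 239° = -15.61
Net: -64.47 east, -82.29 north. Distance = √((-64.47)² + (-82.29)²) = 104.538 km.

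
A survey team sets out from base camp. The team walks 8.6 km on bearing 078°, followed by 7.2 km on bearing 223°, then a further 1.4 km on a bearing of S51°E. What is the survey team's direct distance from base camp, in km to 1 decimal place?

Leg 1 (078°, 8.6 km): east 8.6 sin 78° = 8.41, north 8.6 cos 78° = 1.79
Leg 2 (223°, 7.2 km): east 7.2 sin 223° = -4.91, north 7.2 cos 223° = -5.27
Leg 3 (S51°E, 1.4 km): east 1.4 sin 129° = 1.09, north 1.4 cos 129° = -0.88
Net: 4.59 east, -4.36 north. Distance = √((4.59)² + (-4.36)²) = 6.330 km.

6.3 km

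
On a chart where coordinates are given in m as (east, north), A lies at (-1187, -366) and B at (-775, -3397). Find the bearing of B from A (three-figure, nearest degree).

Δeast = -775 − -1187 = 412.00; Δnorth = -3397 − -366 = -3031.00.
Bearing = atan2(Δeast, Δnorth) mod 360° = 172.26° ≈ 172°.

172°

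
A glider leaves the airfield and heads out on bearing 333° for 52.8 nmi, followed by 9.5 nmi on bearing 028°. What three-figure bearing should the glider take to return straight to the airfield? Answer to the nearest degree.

161°

Leg 1 (333°, 52.8 nmi): east 52.8 sin 333° = -23.97, north 52.8 cos 333° = 47.05
Leg 2 (028°, 9.5 nmi): east 9.5 sin 28° = 4.46, north 9.5 cos 28° = 8.39
Net displacement: -19.51 east, 55.43 north. Direction back to start is (19.51, -55.43): bearing = atan2(19.51, -55.43) mod 360° = 160.61° ≈ 161°.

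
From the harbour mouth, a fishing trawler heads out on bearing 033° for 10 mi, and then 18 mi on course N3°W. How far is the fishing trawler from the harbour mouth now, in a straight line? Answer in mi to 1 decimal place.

Leg 1 (033°, 10 mi): east 10 sin 33° = 5.45, north 10 cos 33° = 8.39
Leg 2 (N3°W, 18 mi): east 18 sin 357° = -0.94, north 18 cos 357° = 17.98
Net: 4.50 east, 26.36 north. Distance = √((4.50)² + (26.36)²) = 26.744 mi.

26.7 mi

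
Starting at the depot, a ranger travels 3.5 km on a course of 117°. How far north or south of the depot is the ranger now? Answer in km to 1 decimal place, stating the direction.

1.6 km south

Leg 1 (117°, 3.5 km): east 3.5 sin 117° = 3.12, north 3.5 cos 117° = -1.59
Net north component: -1.59 km.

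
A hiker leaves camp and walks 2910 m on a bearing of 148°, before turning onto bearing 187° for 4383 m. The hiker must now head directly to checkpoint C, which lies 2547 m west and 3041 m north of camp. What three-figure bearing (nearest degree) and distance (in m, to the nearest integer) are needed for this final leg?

340°, 10480 m

Leg 1 (148°, 2910 m): east 2910 sin 148° = 1542.07, north 2910 cos 148° = -2467.82
Leg 2 (187°, 4383 m): east 4383 sin 187° = -534.15, north 4383 cos 187° = -4350.33
Current position: (1007.91, -6818.15). Target: (-2547, 3041). Remaining: Δeast = -3554.91, Δnorth = 9859.15.
Bearing = atan2(-3554.91, 9859.15) mod 360° = 340.17°; distance = √((-3554.91)² + (9859.15)²) = 10480.469 m.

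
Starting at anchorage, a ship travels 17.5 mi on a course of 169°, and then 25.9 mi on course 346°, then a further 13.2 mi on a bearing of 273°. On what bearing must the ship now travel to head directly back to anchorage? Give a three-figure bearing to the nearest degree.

118°

Leg 1 (169°, 17.5 mi): east 17.5 sin 169° = 3.34, north 17.5 cos 169° = -17.18
Leg 2 (346°, 25.9 mi): east 25.9 sin 346° = -6.27, north 25.9 cos 346° = 25.13
Leg 3 (273°, 13.2 mi): east 13.2 sin 273° = -13.18, north 13.2 cos 273° = 0.69
Net displacement: -16.11 east, 8.64 north. Direction back to start is (16.11, -8.64): bearing = atan2(16.11, -8.64) mod 360° = 118.22° ≈ 118°.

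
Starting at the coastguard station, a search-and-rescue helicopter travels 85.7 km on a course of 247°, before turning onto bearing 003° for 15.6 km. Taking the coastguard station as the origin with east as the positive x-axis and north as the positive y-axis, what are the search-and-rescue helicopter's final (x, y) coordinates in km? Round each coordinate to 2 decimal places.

(-78.07, -17.91)

Leg 1 (247°, 85.7 km): east 85.7 sin 247° = -78.89, north 85.7 cos 247° = -33.49
Leg 2 (003°, 15.6 km): east 15.6 sin 3° = 0.82, north 15.6 cos 3° = 15.58
Summing: -78.07 km east, -17.91 km north → (-78.07, -17.91).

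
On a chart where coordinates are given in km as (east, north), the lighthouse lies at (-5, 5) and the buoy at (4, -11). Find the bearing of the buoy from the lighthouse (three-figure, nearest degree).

Δeast = 4 − -5 = 9.00; Δnorth = -11 − 5 = -16.00.
Bearing = atan2(Δeast, Δnorth) mod 360° = 150.64° ≈ 151°.

151°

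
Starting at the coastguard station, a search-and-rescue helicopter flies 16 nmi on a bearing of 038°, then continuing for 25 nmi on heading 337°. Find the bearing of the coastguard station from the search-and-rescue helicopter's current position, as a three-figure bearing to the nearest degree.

180°

Leg 1 (038°, 16 nmi): east 16 sin 38° = 9.85, north 16 cos 38° = 12.61
Leg 2 (337°, 25 nmi): east 25 sin 337° = -9.77, north 25 cos 337° = 23.01
Net displacement: 0.08 east, 35.62 north. Direction back to start is (-0.08, -35.62): bearing = atan2(-0.08, -35.62) mod 360° = 180.13° ≈ 180°.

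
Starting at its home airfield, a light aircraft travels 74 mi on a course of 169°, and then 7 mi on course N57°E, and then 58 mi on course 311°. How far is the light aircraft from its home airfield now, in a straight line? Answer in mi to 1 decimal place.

38.9 mi

Leg 1 (169°, 74 mi): east 74 sin 169° = 14.12, north 74 cos 169° = -72.64
Leg 2 (N57°E, 7 mi): east 7 sin 57° = 5.87, north 7 cos 57° = 3.81
Leg 3 (311°, 58 mi): east 58 sin 311° = -43.77, north 58 cos 311° = 38.05
Net: -23.78 east, -30.78 north. Distance = √((-23.78)² + (-30.78)²) = 38.895 mi.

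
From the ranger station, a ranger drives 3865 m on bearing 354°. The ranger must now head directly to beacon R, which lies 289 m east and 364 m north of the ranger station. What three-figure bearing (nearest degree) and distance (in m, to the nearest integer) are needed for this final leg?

Leg 1 (354°, 3865 m): east 3865 sin 354° = -404.00, north 3865 cos 354° = 3843.83
Current position: (-404.00, 3843.83). Target: (289, 364). Remaining: Δeast = 693.00, Δnorth = -3479.83.
Bearing = atan2(693.00, -3479.83) mod 360° = 168.74°; distance = √((693.00)² + (-3479.83)²) = 3548.161 m.

169°, 3548 m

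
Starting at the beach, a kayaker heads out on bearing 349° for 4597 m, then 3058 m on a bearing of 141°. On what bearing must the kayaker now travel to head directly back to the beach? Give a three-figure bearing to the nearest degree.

206°

Leg 1 (349°, 4597 m): east 4597 sin 349° = -877.15, north 4597 cos 349° = 4512.54
Leg 2 (141°, 3058 m): east 3058 sin 141° = 1924.46, north 3058 cos 141° = -2376.51
Net displacement: 1047.31 east, 2136.03 north. Direction back to start is (-1047.31, -2136.03): bearing = atan2(-1047.31, -2136.03) mod 360° = 206.12° ≈ 206°.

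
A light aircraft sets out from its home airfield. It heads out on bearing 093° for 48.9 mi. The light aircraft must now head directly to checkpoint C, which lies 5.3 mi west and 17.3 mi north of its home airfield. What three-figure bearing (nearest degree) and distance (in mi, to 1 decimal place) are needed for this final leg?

Leg 1 (093°, 48.9 mi): east 48.9 sin 93° = 48.83, north 48.9 cos 93° = -2.56
Current position: (48.83, -2.56). Target: (-5.3, 17.3). Remaining: Δeast = -54.13, Δnorth = 19.86.
Bearing = atan2(-54.13, 19.86) mod 360° = 290.15°; distance = √((-54.13)² + (19.86)²) = 57.661 mi.

290°, 57.7 mi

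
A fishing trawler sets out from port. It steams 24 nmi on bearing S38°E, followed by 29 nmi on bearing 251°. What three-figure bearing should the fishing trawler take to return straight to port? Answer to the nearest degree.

024°

Leg 1 (S38°E, 24 nmi): east 24 sin 142° = 14.78, north 24 cos 142° = -18.91
Leg 2 (251°, 29 nmi): east 29 sin 251° = -27.42, north 29 cos 251° = -9.44
Net displacement: -12.64 east, -28.35 north. Direction back to start is (12.64, 28.35): bearing = atan2(12.64, 28.35) mod 360° = 24.03° ≈ 024°.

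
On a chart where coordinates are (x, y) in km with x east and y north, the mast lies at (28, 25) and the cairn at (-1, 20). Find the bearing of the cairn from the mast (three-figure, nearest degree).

Δeast = -1 − 28 = -29.00; Δnorth = 20 − 25 = -5.00.
Bearing = atan2(Δeast, Δnorth) mod 360° = 260.22° ≈ 260°.

260°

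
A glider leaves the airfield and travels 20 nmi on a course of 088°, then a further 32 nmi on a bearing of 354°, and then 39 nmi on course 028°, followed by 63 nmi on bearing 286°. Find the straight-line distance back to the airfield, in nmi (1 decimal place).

88.1 nmi

Leg 1 (088°, 20 nmi): east 20 sin 88° = 19.99, north 20 cos 88° = 0.70
Leg 2 (354°, 32 nmi): east 32 sin 354° = -3.34, north 32 cos 354° = 31.82
Leg 3 (028°, 39 nmi): east 39 sin 28° = 18.31, north 39 cos 28° = 34.43
Leg 4 (286°, 63 nmi): east 63 sin 286° = -60.56, north 63 cos 286° = 17.37
Net: -25.61 east, 84.32 north. Distance = √((-25.61)² + (84.32)²) = 88.125 nmi.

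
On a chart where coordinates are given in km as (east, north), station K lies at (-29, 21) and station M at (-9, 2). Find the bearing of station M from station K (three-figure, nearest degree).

Δeast = -9 − -29 = 20.00; Δnorth = 2 − 21 = -19.00.
Bearing = atan2(Δeast, Δnorth) mod 360° = 133.53° ≈ 134°.

134°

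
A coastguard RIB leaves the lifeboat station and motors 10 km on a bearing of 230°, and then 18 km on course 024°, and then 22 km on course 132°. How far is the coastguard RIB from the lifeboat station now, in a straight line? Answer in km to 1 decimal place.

16.7 km

Leg 1 (230°, 10 km): east 10 sin 230° = -7.66, north 10 cos 230° = -6.43
Leg 2 (024°, 18 km): east 18 sin 24° = 7.32, north 18 cos 24° = 16.44
Leg 3 (132°, 22 km): east 22 sin 132° = 16.35, north 22 cos 132° = -14.72
Net: 16.01 east, -4.70 north. Distance = √((16.01)² + (-4.70)²) = 16.687 km.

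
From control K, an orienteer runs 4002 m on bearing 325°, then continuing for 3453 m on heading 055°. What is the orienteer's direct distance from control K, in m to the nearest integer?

Leg 1 (325°, 4002 m): east 4002 sin 325° = -2295.45, north 4002 cos 325° = 3278.25
Leg 2 (055°, 3453 m): east 3453 sin 55° = 2828.53, north 3453 cos 55° = 1980.56
Net: 533.08 east, 5258.81 north. Distance = √((533.08)² + (5258.81)²) = 5285.756 m.

5286 m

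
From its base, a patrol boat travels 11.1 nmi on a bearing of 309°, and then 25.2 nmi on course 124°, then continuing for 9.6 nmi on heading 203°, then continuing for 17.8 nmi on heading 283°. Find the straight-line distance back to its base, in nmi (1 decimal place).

Leg 1 (309°, 11.1 nmi): east 11.1 sin 309° = -8.63, north 11.1 cos 309° = 6.99
Leg 2 (124°, 25.2 nmi): east 25.2 sin 124° = 20.89, north 25.2 cos 124° = -14.09
Leg 3 (203°, 9.6 nmi): east 9.6 sin 203° = -3.75, north 9.6 cos 203° = -8.84
Leg 4 (283°, 17.8 nmi): east 17.8 sin 283° = -17.34, north 17.8 cos 283° = 4.00
Net: -8.83 east, -11.94 north. Distance = √((-8.83)² + (-11.94)²) = 14.849 nmi.

14.8 nmi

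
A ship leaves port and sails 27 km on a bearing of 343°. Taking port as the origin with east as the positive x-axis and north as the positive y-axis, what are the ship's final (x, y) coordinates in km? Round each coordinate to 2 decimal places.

(-7.89, 25.82)

Leg 1 (343°, 27 km): east 27 sin 343° = -7.89, north 27 cos 343° = 25.82
Summing: -7.89 km east, 25.82 km north → (-7.89, 25.82).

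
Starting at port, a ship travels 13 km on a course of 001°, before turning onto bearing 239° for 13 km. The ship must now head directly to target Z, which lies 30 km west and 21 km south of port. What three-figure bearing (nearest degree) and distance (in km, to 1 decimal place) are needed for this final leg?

Leg 1 (001°, 13 km): east 13 sin 1° = 0.23, north 13 cos 1° = 13.00
Leg 2 (239°, 13 km): east 13 sin 239° = -11.14, north 13 cos 239° = -6.70
Current position: (-10.92, 6.30). Target: (-30, -21). Remaining: Δeast = -19.08, Δnorth = -27.30.
Bearing = atan2(-19.08, -27.30) mod 360° = 214.95°; distance = √((-19.08)² + (-27.30)²) = 33.311 km.

215°, 33.3 km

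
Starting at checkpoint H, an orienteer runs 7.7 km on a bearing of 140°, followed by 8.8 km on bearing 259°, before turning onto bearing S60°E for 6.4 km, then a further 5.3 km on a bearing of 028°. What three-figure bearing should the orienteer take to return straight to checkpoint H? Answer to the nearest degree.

Leg 1 (140°, 7.7 km): east 7.7 sin 140° = 4.95, north 7.7 cos 140° = -5.90
Leg 2 (259°, 8.8 km): east 8.8 sin 259° = -8.64, north 8.8 cos 259° = -1.68
Leg 3 (S60°E, 6.4 km): east 6.4 sin 120° = 5.54, north 6.4 cos 120° = -3.20
Leg 4 (028°, 5.3 km): east 5.3 sin 28° = 2.49, north 5.3 cos 28° = 4.68
Net displacement: 4.34 east, -6.10 north. Direction back to start is (-4.34, 6.10): bearing = atan2(-4.34, 6.10) mod 360° = 324.55° ≈ 325°.

325°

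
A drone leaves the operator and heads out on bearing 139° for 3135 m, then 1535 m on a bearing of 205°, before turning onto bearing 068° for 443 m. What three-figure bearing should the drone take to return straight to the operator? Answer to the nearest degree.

333°

Leg 1 (139°, 3135 m): east 3135 sin 139° = 2056.75, north 3135 cos 139° = -2366.01
Leg 2 (205°, 1535 m): east 1535 sin 205° = -648.72, north 1535 cos 205° = -1391.18
Leg 3 (068°, 443 m): east 443 sin 68° = 410.74, north 443 cos 68° = 165.95
Net displacement: 1818.77 east, -3591.25 north. Direction back to start is (-1818.77, 3591.25): bearing = atan2(-1818.77, 3591.25) mod 360° = 333.14° ≈ 333°.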